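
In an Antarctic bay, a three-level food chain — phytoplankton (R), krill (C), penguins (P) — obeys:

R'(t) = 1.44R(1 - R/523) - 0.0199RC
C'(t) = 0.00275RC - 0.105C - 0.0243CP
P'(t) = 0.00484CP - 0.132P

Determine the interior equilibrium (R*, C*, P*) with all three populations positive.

From dP/dt = 0: 0.00484C* = 0.132, so C* = 27.3.
From dR/dt = 0: 1.44(1 - R*/523) = 0.0199·27.3, giving R* = 523·(1 - 0.377) = 326.
From dC/dt = 0: 0.00275·326 - 0.105 = 0.0243P*, so P* = 0.791/0.0243 = 32.6.

R* ≈ 326, C* ≈ 27.3, P* ≈ 32.6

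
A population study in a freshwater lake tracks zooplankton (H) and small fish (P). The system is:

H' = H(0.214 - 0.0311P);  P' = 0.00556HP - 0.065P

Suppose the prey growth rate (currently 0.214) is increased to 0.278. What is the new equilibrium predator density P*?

At the interior fixed point, setting dH/dt = 0 with H > 0 fixes P* = (prey growth rate)/(HP coefficient) — independent of the other coefficients.
With the change, P* = 0.278/0.0311 = 8.94; it rises from 6.88.

P* ≈ 8.94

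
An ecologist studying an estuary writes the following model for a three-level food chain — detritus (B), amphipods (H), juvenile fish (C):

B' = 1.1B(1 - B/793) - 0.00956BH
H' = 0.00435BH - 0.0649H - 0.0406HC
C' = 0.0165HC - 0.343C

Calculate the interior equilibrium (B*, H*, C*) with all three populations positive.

From dC/dt = 0: 0.0165H* = 0.343, so H* = 20.8.
From dB/dt = 0: 1.1(1 - B*/793) = 0.00956·20.8, giving B* = 793·(1 - 0.181) = 650.
From dH/dt = 0: 0.00435·650 - 0.0649 = 0.0406C*, so C* = 2.76/0.0406 = 68.

B* ≈ 650, H* ≈ 20.8, C* ≈ 68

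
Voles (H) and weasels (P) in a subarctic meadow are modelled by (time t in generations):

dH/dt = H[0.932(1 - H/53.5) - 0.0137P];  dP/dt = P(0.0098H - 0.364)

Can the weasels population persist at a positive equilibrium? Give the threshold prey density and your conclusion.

Threshold H = 37.1; K > 37.1, so yes, the predator persists.

The predator equation gives dP/dt > 0 only when H > 0.364/0.0098 = 37.1.
Without the predator, H → K = 53.5. Since 53.5 > 37.1, the predator can invade and persist.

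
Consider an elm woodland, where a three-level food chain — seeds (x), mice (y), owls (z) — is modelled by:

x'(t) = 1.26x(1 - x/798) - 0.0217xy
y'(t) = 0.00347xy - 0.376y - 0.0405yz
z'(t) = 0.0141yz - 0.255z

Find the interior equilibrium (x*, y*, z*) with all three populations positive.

x* ≈ 549, y* ≈ 18.1, z* ≈ 37.8

From dz/dt = 0: 0.0141y* = 0.255, so y* = 18.1.
From dx/dt = 0: 1.26(1 - x*/798) = 0.0217·18.1, giving x* = 798·(1 - 0.311) = 549.
From dy/dt = 0: 0.00347·549 - 0.376 = 0.0405z*, so z* = 1.53/0.0405 = 37.8.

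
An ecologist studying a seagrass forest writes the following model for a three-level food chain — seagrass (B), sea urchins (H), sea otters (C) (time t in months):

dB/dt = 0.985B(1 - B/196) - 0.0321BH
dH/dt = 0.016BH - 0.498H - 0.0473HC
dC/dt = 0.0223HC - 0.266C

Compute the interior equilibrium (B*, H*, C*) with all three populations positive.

B* ≈ 120, H* ≈ 11.9, C* ≈ 30

From dC/dt = 0: 0.0223H* = 0.266, so H* = 11.9.
From dB/dt = 0: 0.985(1 - B*/196) = 0.0321·11.9, giving B* = 196·(1 - 0.389) = 120.
From dH/dt = 0: 0.016·120 - 0.498 = 0.0473C*, so C* = 1.42/0.0473 = 30.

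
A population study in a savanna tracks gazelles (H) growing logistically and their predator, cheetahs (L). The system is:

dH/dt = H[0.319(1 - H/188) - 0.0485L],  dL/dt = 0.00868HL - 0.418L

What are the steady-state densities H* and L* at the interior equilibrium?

H* ≈ 48.2, L* ≈ 4.89

From dL/dt = 0 with L > 0: 0.00868H* = 0.418, so H* = 48.2.
Substitute into dH/dt = 0: 0.319(1 - 48.2/188) = 0.0485L*.
The bracket is 0.744, giving L* = 0.237/0.0485 = 4.89.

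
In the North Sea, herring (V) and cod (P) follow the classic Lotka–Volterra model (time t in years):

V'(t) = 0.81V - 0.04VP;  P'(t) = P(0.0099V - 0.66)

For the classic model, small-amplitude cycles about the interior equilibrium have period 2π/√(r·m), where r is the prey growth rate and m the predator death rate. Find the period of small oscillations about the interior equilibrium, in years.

Here r = 0.81 and m = 0.66, so r·m = 0.535.
ω = √0.535 = 0.731 per year, hence T = 2π/ω ≈ 8.59 years.

T ≈ 8.59 years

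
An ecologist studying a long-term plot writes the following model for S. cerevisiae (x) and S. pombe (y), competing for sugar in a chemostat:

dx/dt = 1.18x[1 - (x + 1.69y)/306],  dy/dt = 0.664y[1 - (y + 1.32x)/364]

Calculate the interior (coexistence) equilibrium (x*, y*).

x* ≈ 251, y* ≈ 32.4

Setting both brackets to zero gives the nullclines x + 1.69y = 306 and 1.32x + y = 364.
Substituting y = 364 - 1.32x into the first: x(1 - 1.69·1.32) = 306 - 1.69·364.
So x* = -309/-1.23 = 251, and then y* = 364 - 1.32·251 = 32.4.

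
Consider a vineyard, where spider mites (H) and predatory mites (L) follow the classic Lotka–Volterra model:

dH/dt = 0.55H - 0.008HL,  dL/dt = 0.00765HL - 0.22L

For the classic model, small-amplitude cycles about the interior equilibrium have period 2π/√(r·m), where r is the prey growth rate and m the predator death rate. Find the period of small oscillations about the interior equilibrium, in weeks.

T ≈ 18.1 weeks

Here r = 0.55 and m = 0.22, so r·m = 0.121.
ω = √0.121 = 0.348 per week, hence T = 2π/ω ≈ 18.1 weeks.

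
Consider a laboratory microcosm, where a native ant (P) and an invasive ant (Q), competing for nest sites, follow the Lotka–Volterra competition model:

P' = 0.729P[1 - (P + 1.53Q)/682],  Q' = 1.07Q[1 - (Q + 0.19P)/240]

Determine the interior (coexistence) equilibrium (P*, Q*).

Setting both brackets to zero gives the nullclines P + 1.53Q = 682 and 0.19P + Q = 240.
Substituting Q = 240 - 0.19P into the first: P(1 - 1.53·0.19) = 682 - 1.53·240.
So P* = 315/0.709 = 444, and then Q* = 240 - 0.19·444 = 156.

P* ≈ 444, Q* ≈ 156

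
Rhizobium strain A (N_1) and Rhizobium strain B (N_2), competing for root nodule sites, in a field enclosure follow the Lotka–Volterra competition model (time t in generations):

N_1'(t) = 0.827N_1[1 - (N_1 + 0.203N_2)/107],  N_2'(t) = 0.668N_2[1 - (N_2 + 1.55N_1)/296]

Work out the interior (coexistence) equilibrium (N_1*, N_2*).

Setting both brackets to zero gives the nullclines N_1 + 0.203N_2 = 107 and 1.55N_1 + N_2 = 296.
Substituting N_2 = 296 - 1.55N_1 into the first: N_1(1 - 0.203·1.55) = 107 - 0.203·296.
So N_1* = 46.9/0.685 = 68.4, and then N_2* = 296 - 1.55·68.4 = 190.

N_1* ≈ 68.4, N_2* ≈ 190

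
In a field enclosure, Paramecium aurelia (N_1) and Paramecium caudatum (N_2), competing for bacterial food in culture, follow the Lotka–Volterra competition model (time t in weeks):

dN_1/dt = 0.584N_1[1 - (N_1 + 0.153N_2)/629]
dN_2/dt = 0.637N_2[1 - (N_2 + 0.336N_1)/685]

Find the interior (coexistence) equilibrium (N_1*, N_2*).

Setting both brackets to zero gives the nullclines N_1 + 0.153N_2 = 629 and 0.336N_1 + N_2 = 685.
Substituting N_2 = 685 - 0.336N_1 into the first: N_1(1 - 0.153·0.336) = 629 - 0.153·685.
So N_1* = 524/0.949 = 553, and then N_2* = 685 - 0.336·553 = 499.

N_1* ≈ 553, N_2* ≈ 499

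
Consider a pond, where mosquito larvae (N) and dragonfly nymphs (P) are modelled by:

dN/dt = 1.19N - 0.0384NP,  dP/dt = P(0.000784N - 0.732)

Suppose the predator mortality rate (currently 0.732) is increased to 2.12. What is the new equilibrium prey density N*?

At the interior fixed point, setting dP/dt = 0 with P > 0 fixes N* = (predator death rate)/(NP coefficient) — independent of the other coefficients.
With the change, N* = 2.12/0.000784 = 2700; it rises from 934.

N* ≈ 2700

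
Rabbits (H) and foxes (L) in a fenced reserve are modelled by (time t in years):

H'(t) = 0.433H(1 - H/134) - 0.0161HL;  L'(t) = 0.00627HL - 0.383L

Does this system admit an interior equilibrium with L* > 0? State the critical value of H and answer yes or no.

The predator equation gives dL/dt > 0 only when H > 0.383/0.00627 = 61.1.
Without the predator, H → K = 134. Since 134 > 61.1, the predator can invade and persist.

Threshold H = 61.1; K > 61.1, so yes, the predator persists.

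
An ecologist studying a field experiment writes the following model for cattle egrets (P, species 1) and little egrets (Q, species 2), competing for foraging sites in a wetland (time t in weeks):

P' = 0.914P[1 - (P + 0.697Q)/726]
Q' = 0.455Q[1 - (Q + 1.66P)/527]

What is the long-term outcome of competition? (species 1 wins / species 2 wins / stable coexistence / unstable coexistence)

Compare the nullcline intercepts: K1/α12 = 726/0.697 = 1040 > K2 = 527; K2/α21 = 527/1.66 = 317 < K1 = 726.
Since the inequalities point opposite ways, species 1 can invade but species 2 cannot.

species 1 excludes species 2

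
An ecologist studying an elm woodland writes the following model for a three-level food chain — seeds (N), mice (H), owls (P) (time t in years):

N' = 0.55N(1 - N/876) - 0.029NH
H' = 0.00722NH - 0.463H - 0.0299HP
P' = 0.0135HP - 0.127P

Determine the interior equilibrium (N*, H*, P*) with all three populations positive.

From dP/dt = 0: 0.0135H* = 0.127, so H* = 9.41.
From dN/dt = 0: 0.55(1 - N*/876) = 0.029·9.41, giving N* = 876·(1 - 0.496) = 441.
From dH/dt = 0: 0.00722·441 - 0.463 = 0.0299P*, so P* = 2.72/0.0299 = 91.1.

N* ≈ 441, H* ≈ 9.41, P* ≈ 91.1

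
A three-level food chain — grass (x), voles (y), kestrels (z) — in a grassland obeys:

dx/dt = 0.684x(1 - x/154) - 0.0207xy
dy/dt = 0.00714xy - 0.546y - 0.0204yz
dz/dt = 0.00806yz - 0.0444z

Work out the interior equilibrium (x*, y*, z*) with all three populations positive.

x* ≈ 128, y* ≈ 5.51, z* ≈ 18.1

From dz/dt = 0: 0.00806y* = 0.0444, so y* = 5.51.
From dx/dt = 0: 0.684(1 - x*/154) = 0.0207·5.51, giving x* = 154·(1 - 0.167) = 128.
From dy/dt = 0: 0.00714·128 - 0.546 = 0.0204z*, so z* = 0.37/0.0204 = 18.1.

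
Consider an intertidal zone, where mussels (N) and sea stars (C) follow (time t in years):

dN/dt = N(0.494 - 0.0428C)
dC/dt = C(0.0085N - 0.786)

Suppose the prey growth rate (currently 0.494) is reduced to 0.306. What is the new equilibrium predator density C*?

At the interior fixed point, setting dN/dt = 0 with N > 0 fixes C* = (prey growth rate)/(NC coefficient) — independent of the other coefficients.
With the change, C* = 0.306/0.0428 = 7.15; it falls from 11.5.

C* ≈ 7.15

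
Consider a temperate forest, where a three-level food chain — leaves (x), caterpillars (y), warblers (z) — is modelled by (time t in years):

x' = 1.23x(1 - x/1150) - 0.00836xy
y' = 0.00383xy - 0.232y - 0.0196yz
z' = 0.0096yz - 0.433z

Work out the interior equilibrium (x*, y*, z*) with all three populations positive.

x* ≈ 797, y* ≈ 45.1, z* ≈ 144

From dz/dt = 0: 0.0096y* = 0.433, so y* = 45.1.
From dx/dt = 0: 1.23(1 - x*/1150) = 0.00836·45.1, giving x* = 1150·(1 - 0.307) = 797.
From dy/dt = 0: 0.00383·797 - 0.232 = 0.0196z*, so z* = 2.82/0.0196 = 144.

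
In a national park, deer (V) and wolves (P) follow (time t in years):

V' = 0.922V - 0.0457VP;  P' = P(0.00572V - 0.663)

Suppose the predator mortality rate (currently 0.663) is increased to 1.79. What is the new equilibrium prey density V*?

V* ≈ 313

At the interior fixed point, setting dP/dt = 0 with P > 0 fixes V* = (predator death rate)/(VP coefficient) — independent of the other coefficients.
With the change, V* = 1.79/0.00572 = 313; it rises from 116.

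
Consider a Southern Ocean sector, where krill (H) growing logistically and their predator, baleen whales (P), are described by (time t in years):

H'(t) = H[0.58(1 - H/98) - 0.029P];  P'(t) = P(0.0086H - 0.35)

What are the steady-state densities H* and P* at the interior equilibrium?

H* ≈ 40.7, P* ≈ 11.7

From dP/dt = 0 with P > 0: 0.0086H* = 0.35, so H* = 40.7.
Substitute into dH/dt = 0: 0.58(1 - 40.7/98) = 0.029P*.
The bracket is 0.585, giving P* = 0.339/0.029 = 11.7.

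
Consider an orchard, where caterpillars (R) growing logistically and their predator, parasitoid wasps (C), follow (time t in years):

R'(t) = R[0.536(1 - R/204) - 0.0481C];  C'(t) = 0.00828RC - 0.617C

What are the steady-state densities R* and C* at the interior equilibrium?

From dC/dt = 0 with C > 0: 0.00828R* = 0.617, so R* = 74.5.
Substitute into dR/dt = 0: 0.536(1 - 74.5/204) = 0.0481C*.
The bracket is 0.635, giving C* = 0.34/0.0481 = 7.07.

R* ≈ 74.5, C* ≈ 7.07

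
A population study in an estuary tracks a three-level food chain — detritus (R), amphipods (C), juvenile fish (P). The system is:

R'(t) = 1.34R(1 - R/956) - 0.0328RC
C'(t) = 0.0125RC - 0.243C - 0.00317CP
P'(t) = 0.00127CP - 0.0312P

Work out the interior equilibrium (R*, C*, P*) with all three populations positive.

From dP/dt = 0: 0.00127C* = 0.0312, so C* = 24.6.
From dR/dt = 0: 1.34(1 - R*/956) = 0.0328·24.6, giving R* = 956·(1 - 0.601) = 381.
From dC/dt = 0: 0.0125·381 - 0.243 = 0.00317P*, so P* = 4.52/0.00317 = 1430.

R* ≈ 381, C* ≈ 24.6, P* ≈ 1430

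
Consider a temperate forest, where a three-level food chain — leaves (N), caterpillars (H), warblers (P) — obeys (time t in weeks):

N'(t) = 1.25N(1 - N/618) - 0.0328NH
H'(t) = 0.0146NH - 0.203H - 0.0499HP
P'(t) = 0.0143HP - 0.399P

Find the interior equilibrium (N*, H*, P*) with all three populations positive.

From dP/dt = 0: 0.0143H* = 0.399, so H* = 27.9.
From dN/dt = 0: 1.25(1 - N*/618) = 0.0328·27.9, giving N* = 618·(1 - 0.732) = 166.
From dH/dt = 0: 0.0146·166 - 0.203 = 0.0499P*, so P* = 2.21/0.0499 = 44.4.

N* ≈ 166, H* ≈ 27.9, P* ≈ 44.4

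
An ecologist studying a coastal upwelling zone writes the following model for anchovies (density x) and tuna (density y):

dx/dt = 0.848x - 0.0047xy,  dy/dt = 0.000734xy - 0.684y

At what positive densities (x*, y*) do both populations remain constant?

x* ≈ 932, y* ≈ 180

Set dy/dt = 0 with y > 0: 0.000734x - 0.684 = 0, so x* = 0.684/0.000734 = 932.
Set dx/dt = 0 with x > 0: 0.848 - 0.0047y = 0, so y* = 0.848/0.0047 = 180.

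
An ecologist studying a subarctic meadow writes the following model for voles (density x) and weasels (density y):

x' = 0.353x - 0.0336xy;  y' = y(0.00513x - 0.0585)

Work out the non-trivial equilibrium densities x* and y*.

x* ≈ 11.4, y* ≈ 10.5

Set dy/dt = 0 with y > 0: 0.00513x - 0.0585 = 0, so x* = 0.0585/0.00513 = 11.4.
Set dx/dt = 0 with x > 0: 0.353 - 0.0336y = 0, so y* = 0.353/0.0336 = 10.5.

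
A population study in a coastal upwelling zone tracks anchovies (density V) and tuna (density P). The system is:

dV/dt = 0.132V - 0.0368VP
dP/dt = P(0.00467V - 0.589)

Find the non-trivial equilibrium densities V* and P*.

Set dP/dt = 0 with P > 0: 0.00467V - 0.589 = 0, so V* = 0.589/0.00467 = 126.
Set dV/dt = 0 with V > 0: 0.132 - 0.0368P = 0, so P* = 0.132/0.0368 = 3.59.

V* ≈ 126, P* ≈ 3.59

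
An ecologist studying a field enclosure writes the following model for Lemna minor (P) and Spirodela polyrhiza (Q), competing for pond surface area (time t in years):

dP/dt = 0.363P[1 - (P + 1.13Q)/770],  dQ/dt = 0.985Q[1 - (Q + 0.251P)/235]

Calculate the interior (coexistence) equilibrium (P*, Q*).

P* ≈ 704, Q* ≈ 58.3

Setting both brackets to zero gives the nullclines P + 1.13Q = 770 and 0.251P + Q = 235.
Substituting Q = 235 - 0.251P into the first: P(1 - 1.13·0.251) = 770 - 1.13·235.
So P* = 504/0.716 = 704, and then Q* = 235 - 0.251·704 = 58.3.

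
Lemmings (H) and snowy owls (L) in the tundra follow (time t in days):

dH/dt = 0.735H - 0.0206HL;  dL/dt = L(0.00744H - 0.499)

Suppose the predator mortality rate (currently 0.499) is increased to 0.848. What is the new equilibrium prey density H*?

At the interior fixed point, setting dL/dt = 0 with L > 0 fixes H* = (predator death rate)/(HL coefficient) — independent of the other coefficients.
With the change, H* = 0.848/0.00744 = 114; it rises from 67.1.

H* ≈ 114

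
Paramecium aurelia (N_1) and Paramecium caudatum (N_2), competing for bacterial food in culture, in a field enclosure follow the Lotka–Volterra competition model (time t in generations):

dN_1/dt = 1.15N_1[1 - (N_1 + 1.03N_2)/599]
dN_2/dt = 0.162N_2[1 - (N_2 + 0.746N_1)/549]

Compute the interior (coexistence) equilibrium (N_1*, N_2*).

Setting both brackets to zero gives the nullclines N_1 + 1.03N_2 = 599 and 0.746N_1 + N_2 = 549.
Substituting N_2 = 549 - 0.746N_1 into the first: N_1(1 - 1.03·0.746) = 599 - 1.03·549.
So N_1* = 33.5/0.232 = 145, and then N_2* = 549 - 0.746·145 = 441.

N_1* ≈ 145, N_2* ≈ 441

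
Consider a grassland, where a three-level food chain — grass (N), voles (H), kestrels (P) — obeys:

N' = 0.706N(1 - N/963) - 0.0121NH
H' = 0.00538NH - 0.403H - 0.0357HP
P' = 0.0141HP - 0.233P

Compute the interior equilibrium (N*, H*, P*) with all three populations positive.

N* ≈ 690, H* ≈ 16.5, P* ≈ 92.7

From dP/dt = 0: 0.0141H* = 0.233, so H* = 16.5.
From dN/dt = 0: 0.706(1 - N*/963) = 0.0121·16.5, giving N* = 963·(1 - 0.283) = 690.
From dH/dt = 0: 0.00538·690 - 0.403 = 0.0357P*, so P* = 3.31/0.0357 = 92.7.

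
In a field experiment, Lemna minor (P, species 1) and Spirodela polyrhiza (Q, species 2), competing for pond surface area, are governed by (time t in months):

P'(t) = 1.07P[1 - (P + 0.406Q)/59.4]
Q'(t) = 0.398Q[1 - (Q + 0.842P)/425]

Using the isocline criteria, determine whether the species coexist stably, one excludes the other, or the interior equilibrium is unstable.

species 2 excludes species 1

Compare the nullcline intercepts: K1/α12 = 59.4/0.406 = 146 < K2 = 425; K2/α21 = 425/0.842 = 505 > K1 = 59.4.
Since the inequalities point opposite ways, species 2 can invade but species 1 cannot.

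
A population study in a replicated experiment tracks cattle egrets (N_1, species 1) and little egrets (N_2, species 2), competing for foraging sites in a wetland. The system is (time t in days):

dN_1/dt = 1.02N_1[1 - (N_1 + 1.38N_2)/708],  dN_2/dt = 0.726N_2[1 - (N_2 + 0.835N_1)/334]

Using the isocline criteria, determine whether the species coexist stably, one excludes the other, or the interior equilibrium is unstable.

species 1 excludes species 2

Compare the nullcline intercepts: K1/α12 = 708/1.38 = 513 > K2 = 334; K2/α21 = 334/0.835 = 400 < K1 = 708.
Since the inequalities point opposite ways, species 1 can invade but species 2 cannot.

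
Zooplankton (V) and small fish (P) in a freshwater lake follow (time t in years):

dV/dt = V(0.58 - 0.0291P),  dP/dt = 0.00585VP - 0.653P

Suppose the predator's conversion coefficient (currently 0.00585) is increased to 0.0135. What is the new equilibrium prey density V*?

At the interior fixed point, setting dP/dt = 0 with P > 0 fixes V* = (predator death rate)/(VP coefficient) — independent of the other coefficients.
With the change, V* = 0.653/0.0135 = 48.4; it falls from 112.

V* ≈ 48.4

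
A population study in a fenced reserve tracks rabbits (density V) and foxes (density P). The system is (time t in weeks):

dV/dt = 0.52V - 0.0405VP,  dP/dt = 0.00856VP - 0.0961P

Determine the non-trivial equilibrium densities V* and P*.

Set dP/dt = 0 with P > 0: 0.00856V - 0.0961 = 0, so V* = 0.0961/0.00856 = 11.2.
Set dV/dt = 0 with V > 0: 0.52 - 0.0405P = 0, so P* = 0.52/0.0405 = 12.8.

V* ≈ 11.2, P* ≈ 12.8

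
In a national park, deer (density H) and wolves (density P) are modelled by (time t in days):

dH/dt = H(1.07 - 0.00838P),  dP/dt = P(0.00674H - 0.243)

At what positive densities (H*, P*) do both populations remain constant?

Set dP/dt = 0 with P > 0: 0.00674H - 0.243 = 0, so H* = 0.243/0.00674 = 36.1.
Set dH/dt = 0 with H > 0: 1.07 - 0.00838P = 0, so P* = 1.07/0.00838 = 128.

H* ≈ 36.1, P* ≈ 128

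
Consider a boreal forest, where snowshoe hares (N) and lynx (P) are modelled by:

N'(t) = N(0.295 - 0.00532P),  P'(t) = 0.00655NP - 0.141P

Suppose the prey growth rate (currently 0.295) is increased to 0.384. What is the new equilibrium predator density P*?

P* ≈ 72.2

At the interior fixed point, setting dN/dt = 0 with N > 0 fixes P* = (prey growth rate)/(NP coefficient) — independent of the other coefficients.
With the change, P* = 0.384/0.00532 = 72.2; it rises from 55.5.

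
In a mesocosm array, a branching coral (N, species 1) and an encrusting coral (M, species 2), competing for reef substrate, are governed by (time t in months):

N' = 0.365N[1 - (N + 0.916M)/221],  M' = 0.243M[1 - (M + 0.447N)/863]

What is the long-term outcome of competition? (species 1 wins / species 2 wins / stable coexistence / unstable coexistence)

species 2 excludes species 1

Compare the nullcline intercepts: K1/α12 = 221/0.916 = 241 < K2 = 863; K2/α21 = 863/0.447 = 1930 > K1 = 221.
Since the inequalities point opposite ways, species 2 can invade but species 1 cannot.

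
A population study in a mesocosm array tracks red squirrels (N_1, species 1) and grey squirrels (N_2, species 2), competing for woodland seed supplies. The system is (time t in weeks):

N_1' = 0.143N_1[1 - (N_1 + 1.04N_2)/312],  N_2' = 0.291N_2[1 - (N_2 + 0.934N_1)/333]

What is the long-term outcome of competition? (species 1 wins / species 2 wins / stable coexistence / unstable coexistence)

Compare the nullcline intercepts: K1/α12 = 312/1.04 = 300 < K2 = 333; K2/α21 = 333/0.934 = 357 > K1 = 312.
Since the inequalities point opposite ways, species 2 can invade but species 1 cannot.

species 2 excludes species 1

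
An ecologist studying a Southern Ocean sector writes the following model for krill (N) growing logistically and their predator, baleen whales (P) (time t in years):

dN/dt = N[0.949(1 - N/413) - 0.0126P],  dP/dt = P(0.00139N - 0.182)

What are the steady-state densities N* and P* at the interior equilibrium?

N* ≈ 131, P* ≈ 51.4

From dP/dt = 0 with P > 0: 0.00139N* = 0.182, so N* = 131.
Substitute into dN/dt = 0: 0.949(1 - 131/413) = 0.0126P*.
The bracket is 0.683, giving P* = 0.648/0.0126 = 51.4.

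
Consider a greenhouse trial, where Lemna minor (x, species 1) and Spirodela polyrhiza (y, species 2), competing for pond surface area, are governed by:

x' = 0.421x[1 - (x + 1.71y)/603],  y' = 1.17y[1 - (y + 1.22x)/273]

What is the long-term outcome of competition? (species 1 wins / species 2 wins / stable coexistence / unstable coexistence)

Compare the nullcline intercepts: K1/α12 = 603/1.71 = 353 > K2 = 273; K2/α21 = 273/1.22 = 224 < K1 = 603.
Since the inequalities point opposite ways, species 1 can invade but species 2 cannot.

species 1 excludes species 2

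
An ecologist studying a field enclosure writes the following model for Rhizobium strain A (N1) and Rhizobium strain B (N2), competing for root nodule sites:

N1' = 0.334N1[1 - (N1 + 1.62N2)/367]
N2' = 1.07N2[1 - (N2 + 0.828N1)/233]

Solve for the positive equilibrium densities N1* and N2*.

Setting both brackets to zero gives the nullclines N1 + 1.62N2 = 367 and 0.828N1 + N2 = 233.
Substituting N2 = 233 - 0.828N1 into the first: N1(1 - 1.62·0.828) = 367 - 1.62·233.
So N1* = -10.5/-0.341 = 30.6, and then N2* = 233 - 0.828·30.6 = 208.

N1* ≈ 30.6, N2* ≈ 208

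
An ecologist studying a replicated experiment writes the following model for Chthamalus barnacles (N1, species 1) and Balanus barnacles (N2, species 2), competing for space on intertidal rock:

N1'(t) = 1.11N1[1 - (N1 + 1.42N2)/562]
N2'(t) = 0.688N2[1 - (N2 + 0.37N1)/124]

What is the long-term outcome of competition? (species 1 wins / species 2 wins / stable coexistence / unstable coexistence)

species 1 excludes species 2

Compare the nullcline intercepts: K1/α12 = 562/1.42 = 396 > K2 = 124; K2/α21 = 124/0.37 = 335 < K1 = 562.
Since the inequalities point opposite ways, species 1 can invade but species 2 cannot.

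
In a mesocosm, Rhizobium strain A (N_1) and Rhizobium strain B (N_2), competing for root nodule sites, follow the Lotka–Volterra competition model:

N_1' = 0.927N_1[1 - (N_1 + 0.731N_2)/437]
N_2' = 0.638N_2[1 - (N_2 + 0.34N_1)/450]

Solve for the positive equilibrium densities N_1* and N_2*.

N_1* ≈ 144, N_2* ≈ 401

Setting both brackets to zero gives the nullclines N_1 + 0.731N_2 = 437 and 0.34N_1 + N_2 = 450.
Substituting N_2 = 450 - 0.34N_1 into the first: N_1(1 - 0.731·0.34) = 437 - 0.731·450.
So N_1* = 108/0.751 = 144, and then N_2* = 450 - 0.34·144 = 401.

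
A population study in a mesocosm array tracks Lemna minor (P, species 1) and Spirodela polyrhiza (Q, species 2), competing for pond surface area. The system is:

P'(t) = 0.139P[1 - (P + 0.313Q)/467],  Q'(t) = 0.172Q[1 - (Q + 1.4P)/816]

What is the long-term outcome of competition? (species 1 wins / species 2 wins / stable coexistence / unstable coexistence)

stable coexistence

Compare the nullcline intercepts: K1/α12 = 467/0.313 = 1490 > K2 = 816; K2/α21 = 816/1.4 = 583 > K1 = 467.
Since both inequalities hold, each species can invade when rare, so the interior equilibrium is stable.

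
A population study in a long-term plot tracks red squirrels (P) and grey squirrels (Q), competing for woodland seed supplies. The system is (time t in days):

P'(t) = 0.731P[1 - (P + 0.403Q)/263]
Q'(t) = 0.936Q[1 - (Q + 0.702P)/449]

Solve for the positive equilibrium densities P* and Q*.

P* ≈ 114, Q* ≈ 369

Setting both brackets to zero gives the nullclines P + 0.403Q = 263 and 0.702P + Q = 449.
Substituting Q = 449 - 0.702P into the first: P(1 - 0.403·0.702) = 263 - 0.403·449.
So P* = 82.1/0.717 = 114, and then Q* = 449 - 0.702·114 = 369.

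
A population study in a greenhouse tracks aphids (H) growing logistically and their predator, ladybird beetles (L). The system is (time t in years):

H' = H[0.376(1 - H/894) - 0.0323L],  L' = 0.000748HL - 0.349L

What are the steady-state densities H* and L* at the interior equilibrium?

H* ≈ 467, L* ≈ 5.57

From dL/dt = 0 with L > 0: 0.000748H* = 0.349, so H* = 467.
Substitute into dH/dt = 0: 0.376(1 - 467/894) = 0.0323L*.
The bracket is 0.478, giving L* = 0.18/0.0323 = 5.57.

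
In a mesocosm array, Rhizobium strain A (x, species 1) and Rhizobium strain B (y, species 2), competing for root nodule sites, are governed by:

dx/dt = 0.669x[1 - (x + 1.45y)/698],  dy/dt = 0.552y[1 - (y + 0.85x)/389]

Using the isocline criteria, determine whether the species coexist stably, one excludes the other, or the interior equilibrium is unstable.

species 1 excludes species 2

Compare the nullcline intercepts: K1/α12 = 698/1.45 = 481 > K2 = 389; K2/α21 = 389/0.85 = 458 < K1 = 698.
Since the inequalities point opposite ways, species 1 can invade but species 2 cannot.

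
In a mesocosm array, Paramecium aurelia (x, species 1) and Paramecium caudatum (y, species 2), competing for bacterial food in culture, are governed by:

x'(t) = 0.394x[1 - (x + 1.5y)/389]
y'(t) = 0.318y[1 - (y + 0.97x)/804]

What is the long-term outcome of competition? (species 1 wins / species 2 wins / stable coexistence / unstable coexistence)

Compare the nullcline intercepts: K1/α12 = 389/1.5 = 259 < K2 = 804; K2/α21 = 804/0.97 = 829 > K1 = 389.
Since the inequalities point opposite ways, species 2 can invade but species 1 cannot.

species 2 excludes species 1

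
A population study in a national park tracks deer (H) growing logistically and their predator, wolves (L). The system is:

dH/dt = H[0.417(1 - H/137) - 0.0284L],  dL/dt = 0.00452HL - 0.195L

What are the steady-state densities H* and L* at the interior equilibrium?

From dL/dt = 0 with L > 0: 0.00452H* = 0.195, so H* = 43.1.
Substitute into dH/dt = 0: 0.417(1 - 43.1/137) = 0.0284L*.
The bracket is 0.685, giving L* = 0.286/0.0284 = 10.1.

H* ≈ 43.1, L* ≈ 10.1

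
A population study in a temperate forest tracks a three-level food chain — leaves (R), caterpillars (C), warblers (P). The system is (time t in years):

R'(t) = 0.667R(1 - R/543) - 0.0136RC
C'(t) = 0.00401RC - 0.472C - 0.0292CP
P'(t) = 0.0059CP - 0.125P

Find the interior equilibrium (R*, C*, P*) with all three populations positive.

R* ≈ 308, C* ≈ 21.2, P* ≈ 26.2

From dP/dt = 0: 0.0059C* = 0.125, so C* = 21.2.
From dR/dt = 0: 0.667(1 - R*/543) = 0.0136·21.2, giving R* = 543·(1 - 0.432) = 308.
From dC/dt = 0: 0.00401·308 - 0.472 = 0.0292P*, so P* = 0.765/0.0292 = 26.2.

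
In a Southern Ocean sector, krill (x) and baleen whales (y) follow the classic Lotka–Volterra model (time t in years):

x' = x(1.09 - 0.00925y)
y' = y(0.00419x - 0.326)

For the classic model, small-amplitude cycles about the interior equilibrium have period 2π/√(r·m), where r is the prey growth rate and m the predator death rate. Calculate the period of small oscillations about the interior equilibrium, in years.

Here r = 1.09 and m = 0.326, so r·m = 0.355.
ω = √0.355 = 0.596 per year, hence T = 2π/ω ≈ 10.5 years.

T ≈ 10.5 years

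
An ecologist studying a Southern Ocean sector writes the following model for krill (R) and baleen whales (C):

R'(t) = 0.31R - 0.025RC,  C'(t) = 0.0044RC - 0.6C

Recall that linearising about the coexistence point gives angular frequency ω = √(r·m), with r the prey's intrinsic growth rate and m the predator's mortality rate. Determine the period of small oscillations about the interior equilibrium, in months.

Here r = 0.31 and m = 0.6, so r·m = 0.186.
ω = √0.186 = 0.431 per month, hence T = 2π/ω ≈ 14.6 months.

T ≈ 14.6 months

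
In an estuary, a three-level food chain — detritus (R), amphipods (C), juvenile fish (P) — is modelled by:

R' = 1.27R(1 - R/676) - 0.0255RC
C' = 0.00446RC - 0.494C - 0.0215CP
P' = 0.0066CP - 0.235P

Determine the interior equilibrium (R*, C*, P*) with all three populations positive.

R* ≈ 193, C* ≈ 35.6, P* ≈ 17

From dP/dt = 0: 0.0066C* = 0.235, so C* = 35.6.
From dR/dt = 0: 1.27(1 - R*/676) = 0.0255·35.6, giving R* = 676·(1 - 0.715) = 193.
From dC/dt = 0: 0.00446·193 - 0.494 = 0.0215P*, so P* = 0.365/0.0215 = 17.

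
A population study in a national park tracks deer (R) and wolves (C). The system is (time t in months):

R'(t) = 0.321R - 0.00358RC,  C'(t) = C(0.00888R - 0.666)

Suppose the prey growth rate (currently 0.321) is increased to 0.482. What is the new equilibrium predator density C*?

At the interior fixed point, setting dR/dt = 0 with R > 0 fixes C* = (prey growth rate)/(RC coefficient) — independent of the other coefficients.
With the change, C* = 0.482/0.00358 = 135; it rises from 89.7.

C* ≈ 135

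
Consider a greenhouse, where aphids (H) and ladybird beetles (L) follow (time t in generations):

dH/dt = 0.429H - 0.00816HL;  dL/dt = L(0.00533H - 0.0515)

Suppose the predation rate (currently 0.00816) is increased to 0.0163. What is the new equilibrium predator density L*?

At the interior fixed point, setting dH/dt = 0 with H > 0 fixes L* = (prey growth rate)/(HL coefficient) — independent of the other coefficients.
With the change, L* = 0.429/0.0163 = 26.3; it falls from 52.6.

L* ≈ 26.3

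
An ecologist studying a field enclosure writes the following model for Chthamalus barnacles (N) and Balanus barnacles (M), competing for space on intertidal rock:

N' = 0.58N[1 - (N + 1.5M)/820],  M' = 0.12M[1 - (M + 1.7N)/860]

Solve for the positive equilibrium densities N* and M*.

Setting both brackets to zero gives the nullclines N + 1.5M = 820 and 1.7N + M = 860.
Substituting M = 860 - 1.7N into the first: N(1 - 1.5·1.7) = 820 - 1.5·860.
So N* = -470/-1.55 = 303, and then M* = 860 - 1.7·303 = 345.

N* ≈ 303, M* ≈ 345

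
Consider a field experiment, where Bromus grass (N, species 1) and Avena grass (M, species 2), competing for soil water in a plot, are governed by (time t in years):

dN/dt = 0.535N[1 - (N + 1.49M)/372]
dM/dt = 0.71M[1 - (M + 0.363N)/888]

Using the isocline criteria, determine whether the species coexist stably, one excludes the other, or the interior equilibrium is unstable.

Compare the nullcline intercepts: K1/α12 = 372/1.49 = 250 < K2 = 888; K2/α21 = 888/0.363 = 2450 > K1 = 372.
Since the inequalities point opposite ways, species 2 can invade but species 1 cannot.

species 2 excludes species 1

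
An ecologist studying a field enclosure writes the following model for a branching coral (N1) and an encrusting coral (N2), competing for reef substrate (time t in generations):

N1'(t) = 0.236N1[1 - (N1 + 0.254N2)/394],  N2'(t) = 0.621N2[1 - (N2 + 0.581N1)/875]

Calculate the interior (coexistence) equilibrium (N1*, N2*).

N1* ≈ 201, N2* ≈ 758

Setting both brackets to zero gives the nullclines N1 + 0.254N2 = 394 and 0.581N1 + N2 = 875.
Substituting N2 = 875 - 0.581N1 into the first: N1(1 - 0.254·0.581) = 394 - 0.254·875.
So N1* = 172/0.852 = 201, and then N2* = 875 - 0.581·201 = 758.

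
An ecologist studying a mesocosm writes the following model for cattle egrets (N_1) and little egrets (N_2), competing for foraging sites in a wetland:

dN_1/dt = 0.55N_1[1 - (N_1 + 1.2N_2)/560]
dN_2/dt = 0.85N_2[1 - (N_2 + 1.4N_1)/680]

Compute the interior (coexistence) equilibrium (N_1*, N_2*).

N_1* ≈ 376, N_2* ≈ 153

Setting both brackets to zero gives the nullclines N_1 + 1.2N_2 = 560 and 1.4N_1 + N_2 = 680.
Substituting N_2 = 680 - 1.4N_1 into the first: N_1(1 - 1.2·1.4) = 560 - 1.2·680.
So N_1* = -256/-0.68 = 376, and then N_2* = 680 - 1.4·376 = 153.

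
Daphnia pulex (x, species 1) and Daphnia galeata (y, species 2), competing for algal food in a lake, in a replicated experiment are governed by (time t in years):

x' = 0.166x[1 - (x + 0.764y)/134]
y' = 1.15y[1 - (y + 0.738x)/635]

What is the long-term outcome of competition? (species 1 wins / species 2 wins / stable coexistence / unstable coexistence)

Compare the nullcline intercepts: K1/α12 = 134/0.764 = 175 < K2 = 635; K2/α21 = 635/0.738 = 860 > K1 = 134.
Since the inequalities point opposite ways, species 2 can invade but species 1 cannot.

species 2 excludes species 1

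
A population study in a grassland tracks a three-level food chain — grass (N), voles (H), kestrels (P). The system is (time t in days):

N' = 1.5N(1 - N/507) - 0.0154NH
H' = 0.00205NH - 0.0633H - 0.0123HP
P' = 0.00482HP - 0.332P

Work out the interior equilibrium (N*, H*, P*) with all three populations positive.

N* ≈ 148, H* ≈ 68.9, P* ≈ 19.6

From dP/dt = 0: 0.00482H* = 0.332, so H* = 68.9.
From dN/dt = 0: 1.5(1 - N*/507) = 0.0154·68.9, giving N* = 507·(1 - 0.707) = 148.
From dH/dt = 0: 0.00205·148 - 0.0633 = 0.0123P*, so P* = 0.241/0.0123 = 19.6.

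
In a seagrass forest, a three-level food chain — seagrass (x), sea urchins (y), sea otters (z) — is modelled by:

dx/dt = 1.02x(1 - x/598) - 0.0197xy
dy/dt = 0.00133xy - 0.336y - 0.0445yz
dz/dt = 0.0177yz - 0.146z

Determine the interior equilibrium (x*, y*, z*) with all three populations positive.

x* ≈ 503, y* ≈ 8.25, z* ≈ 7.47

From dz/dt = 0: 0.0177y* = 0.146, so y* = 8.25.
From dx/dt = 0: 1.02(1 - x*/598) = 0.0197·8.25, giving x* = 598·(1 - 0.159) = 503.
From dy/dt = 0: 0.00133·503 - 0.336 = 0.0445z*, so z* = 0.333/0.0445 = 7.47.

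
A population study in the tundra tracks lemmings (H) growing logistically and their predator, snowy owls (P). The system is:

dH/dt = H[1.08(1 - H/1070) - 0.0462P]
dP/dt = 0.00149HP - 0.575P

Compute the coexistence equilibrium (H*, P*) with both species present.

H* ≈ 386, P* ≈ 14.9

From dP/dt = 0 with P > 0: 0.00149H* = 0.575, so H* = 386.
Substitute into dH/dt = 0: 1.08(1 - 386/1070) = 0.0462P*.
The bracket is 0.639, giving P* = 0.69/0.0462 = 14.9.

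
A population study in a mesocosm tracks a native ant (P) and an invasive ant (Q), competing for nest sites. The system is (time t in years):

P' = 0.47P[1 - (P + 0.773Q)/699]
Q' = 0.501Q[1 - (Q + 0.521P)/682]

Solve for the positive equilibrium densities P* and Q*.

P* ≈ 288, Q* ≈ 532

Setting both brackets to zero gives the nullclines P + 0.773Q = 699 and 0.521P + Q = 682.
Substituting Q = 682 - 0.521P into the first: P(1 - 0.773·0.521) = 699 - 0.773·682.
So P* = 172/0.597 = 288, and then Q* = 682 - 0.521·288 = 532.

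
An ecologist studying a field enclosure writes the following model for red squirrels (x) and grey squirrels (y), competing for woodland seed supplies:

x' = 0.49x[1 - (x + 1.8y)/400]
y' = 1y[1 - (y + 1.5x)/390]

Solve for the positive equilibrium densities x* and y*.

Setting both brackets to zero gives the nullclines x + 1.8y = 400 and 1.5x + y = 390.
Substituting y = 390 - 1.5x into the first: x(1 - 1.8·1.5) = 400 - 1.8·390.
So x* = -302/-1.7 = 178, and then y* = 390 - 1.5·178 = 124.

x* ≈ 178, y* ≈ 124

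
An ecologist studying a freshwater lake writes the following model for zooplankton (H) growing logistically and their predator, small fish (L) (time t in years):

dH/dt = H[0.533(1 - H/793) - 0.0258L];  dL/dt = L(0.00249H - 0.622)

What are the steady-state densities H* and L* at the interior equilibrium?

H* ≈ 250, L* ≈ 14.2

From dL/dt = 0 with L > 0: 0.00249H* = 0.622, so H* = 250.
Substitute into dH/dt = 0: 0.533(1 - 250/793) = 0.0258L*.
The bracket is 0.685, giving L* = 0.365/0.0258 = 14.2.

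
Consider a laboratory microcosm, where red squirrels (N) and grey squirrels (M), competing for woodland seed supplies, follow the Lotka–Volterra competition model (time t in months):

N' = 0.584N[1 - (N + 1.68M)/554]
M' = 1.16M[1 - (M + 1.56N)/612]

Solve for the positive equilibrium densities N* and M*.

Setting both brackets to zero gives the nullclines N + 1.68M = 554 and 1.56N + M = 612.
Substituting M = 612 - 1.56N into the first: N(1 - 1.68·1.56) = 554 - 1.68·612.
So N* = -474/-1.62 = 293, and then M* = 612 - 1.56·293 = 156.

N* ≈ 293, M* ≈ 156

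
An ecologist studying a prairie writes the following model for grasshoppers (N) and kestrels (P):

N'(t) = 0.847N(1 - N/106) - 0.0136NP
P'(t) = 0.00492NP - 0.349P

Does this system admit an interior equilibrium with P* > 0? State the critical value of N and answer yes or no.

The predator equation gives dP/dt > 0 only when N > 0.349/0.00492 = 70.9.
Without the predator, N → K = 106. Since 106 > 70.9, the predator can invade and persist.

Threshold N = 70.9; K > 70.9, so yes, the predator persists.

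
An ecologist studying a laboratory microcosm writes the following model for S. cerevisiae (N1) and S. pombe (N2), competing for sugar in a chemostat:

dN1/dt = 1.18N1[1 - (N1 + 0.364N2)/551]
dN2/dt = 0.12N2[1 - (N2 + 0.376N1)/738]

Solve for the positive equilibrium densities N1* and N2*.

N1* ≈ 327, N2* ≈ 615

Setting both brackets to zero gives the nullclines N1 + 0.364N2 = 551 and 0.376N1 + N2 = 738.
Substituting N2 = 738 - 0.376N1 into the first: N1(1 - 0.364·0.376) = 551 - 0.364·738.
So N1* = 282/0.863 = 327, and then N2* = 738 - 0.376·327 = 615.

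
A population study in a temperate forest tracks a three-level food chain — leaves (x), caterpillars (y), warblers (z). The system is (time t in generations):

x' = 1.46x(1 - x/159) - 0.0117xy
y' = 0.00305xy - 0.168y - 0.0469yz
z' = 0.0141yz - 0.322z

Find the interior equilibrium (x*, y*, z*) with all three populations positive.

From dz/dt = 0: 0.0141y* = 0.322, so y* = 22.8.
From dx/dt = 0: 1.46(1 - x*/159) = 0.0117·22.8, giving x* = 159·(1 - 0.183) = 130.
From dy/dt = 0: 0.00305·130 - 0.168 = 0.0469z*, so z* = 0.228/0.0469 = 4.87.

x* ≈ 130, y* ≈ 22.8, z* ≈ 4.87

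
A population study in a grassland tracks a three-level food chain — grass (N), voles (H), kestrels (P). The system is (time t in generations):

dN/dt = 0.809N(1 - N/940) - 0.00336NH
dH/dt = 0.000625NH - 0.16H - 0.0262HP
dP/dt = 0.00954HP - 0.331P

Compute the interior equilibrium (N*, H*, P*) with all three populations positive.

N* ≈ 805, H* ≈ 34.7, P* ≈ 13.1

From dP/dt = 0: 0.00954H* = 0.331, so H* = 34.7.
From dN/dt = 0: 0.809(1 - N*/940) = 0.00336·34.7, giving N* = 940·(1 - 0.144) = 805.
From dH/dt = 0: 0.000625·805 - 0.16 = 0.0262P*, so P* = 0.343/0.0262 = 13.1.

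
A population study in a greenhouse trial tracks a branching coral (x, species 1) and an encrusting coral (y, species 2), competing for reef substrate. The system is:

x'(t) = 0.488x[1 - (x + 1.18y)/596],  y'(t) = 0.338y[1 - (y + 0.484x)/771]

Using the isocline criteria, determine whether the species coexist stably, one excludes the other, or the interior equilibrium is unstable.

Compare the nullcline intercepts: K1/α12 = 596/1.18 = 505 < K2 = 771; K2/α21 = 771/0.484 = 1590 > K1 = 596.
Since the inequalities point opposite ways, species 2 can invade but species 1 cannot.

species 2 excludes species 1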